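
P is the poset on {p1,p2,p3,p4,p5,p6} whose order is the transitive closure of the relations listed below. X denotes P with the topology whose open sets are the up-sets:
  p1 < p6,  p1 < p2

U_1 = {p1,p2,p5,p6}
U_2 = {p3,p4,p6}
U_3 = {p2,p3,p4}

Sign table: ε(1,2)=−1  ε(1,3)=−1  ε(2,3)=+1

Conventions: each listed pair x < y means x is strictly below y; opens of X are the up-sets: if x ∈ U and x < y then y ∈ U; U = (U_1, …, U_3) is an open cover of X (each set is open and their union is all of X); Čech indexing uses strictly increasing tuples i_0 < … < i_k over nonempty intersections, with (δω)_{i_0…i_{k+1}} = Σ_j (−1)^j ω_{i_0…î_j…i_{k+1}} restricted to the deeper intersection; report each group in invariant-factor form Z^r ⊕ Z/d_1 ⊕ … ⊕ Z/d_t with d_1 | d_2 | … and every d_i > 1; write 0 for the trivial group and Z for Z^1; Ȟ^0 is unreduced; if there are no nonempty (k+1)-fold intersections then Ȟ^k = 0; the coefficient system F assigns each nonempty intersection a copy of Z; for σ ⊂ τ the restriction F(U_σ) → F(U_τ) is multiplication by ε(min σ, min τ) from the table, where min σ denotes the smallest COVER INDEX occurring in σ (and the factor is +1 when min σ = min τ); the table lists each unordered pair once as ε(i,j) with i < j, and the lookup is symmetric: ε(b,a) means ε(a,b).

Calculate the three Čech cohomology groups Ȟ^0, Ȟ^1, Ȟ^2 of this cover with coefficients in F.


Ȟ^0(U;F) ≅ Z, Ȟ^1(U;F) ≅ Z and Ȟ^2(U;F) ≅ 0

nonempty intersections:
  U12={p6} U13={p2} U23={p3,p4}
C dims 3,3; δ0: rk 2, SNF 1^2
Ȟ^0: (3−2)−0=1 ⇒ Z
Ȟ^1: (3−0)−2=1 ⇒ Z
Ȟ^2: (0−0)−0=0 ⇒ 0


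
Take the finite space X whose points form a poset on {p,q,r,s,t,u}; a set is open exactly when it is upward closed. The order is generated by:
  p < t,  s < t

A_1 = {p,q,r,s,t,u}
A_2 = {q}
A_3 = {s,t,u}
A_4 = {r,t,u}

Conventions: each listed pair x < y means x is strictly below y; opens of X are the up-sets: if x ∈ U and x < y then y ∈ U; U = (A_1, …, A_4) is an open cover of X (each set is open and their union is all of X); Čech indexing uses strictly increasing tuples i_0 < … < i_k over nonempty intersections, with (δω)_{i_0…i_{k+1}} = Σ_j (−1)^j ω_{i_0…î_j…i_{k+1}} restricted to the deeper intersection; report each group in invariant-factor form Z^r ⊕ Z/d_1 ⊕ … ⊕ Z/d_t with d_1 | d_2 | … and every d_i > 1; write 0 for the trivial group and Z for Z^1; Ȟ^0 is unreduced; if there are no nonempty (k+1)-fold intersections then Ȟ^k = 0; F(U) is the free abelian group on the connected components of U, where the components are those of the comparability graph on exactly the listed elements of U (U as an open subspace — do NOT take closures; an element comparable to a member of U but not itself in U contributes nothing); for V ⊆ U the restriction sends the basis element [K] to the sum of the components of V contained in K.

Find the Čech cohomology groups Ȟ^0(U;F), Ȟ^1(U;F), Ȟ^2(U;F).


Ȟ^0(U;F) ≅ Z^4; Ȟ^1(U;F) ≅ 0; Ȟ^2(U;F) ≅ 0

nonempty overlaps:
  A12={q} A13={s,t,u} A14={r,t,u} A34={t,u}
  A134={t,u}
components per intersection:
  A1: {p,s,t} {q} {r} {u}
  A2: {q}
  A3: {s,t} {u}
  A4: {r} {t} {u}
  A12: {q}
  A13: {s,t} {u}
  A14: {r} {t} {u}
  A34: {t} {u}
  A134: {t} {u}
C dims 10,8,2; δ0: rk 6, SNF 1^6; δ1: rk 2, SNF 1^2
degree 0: 10−6−0 = 4 → Ȟ^0 ≅ Z^4
degree 1: 8−2−6 = 0 → Ȟ^1 ≅ 0
degree 2: 2−0−2 = 0 → Ȟ^2 ≅ 0


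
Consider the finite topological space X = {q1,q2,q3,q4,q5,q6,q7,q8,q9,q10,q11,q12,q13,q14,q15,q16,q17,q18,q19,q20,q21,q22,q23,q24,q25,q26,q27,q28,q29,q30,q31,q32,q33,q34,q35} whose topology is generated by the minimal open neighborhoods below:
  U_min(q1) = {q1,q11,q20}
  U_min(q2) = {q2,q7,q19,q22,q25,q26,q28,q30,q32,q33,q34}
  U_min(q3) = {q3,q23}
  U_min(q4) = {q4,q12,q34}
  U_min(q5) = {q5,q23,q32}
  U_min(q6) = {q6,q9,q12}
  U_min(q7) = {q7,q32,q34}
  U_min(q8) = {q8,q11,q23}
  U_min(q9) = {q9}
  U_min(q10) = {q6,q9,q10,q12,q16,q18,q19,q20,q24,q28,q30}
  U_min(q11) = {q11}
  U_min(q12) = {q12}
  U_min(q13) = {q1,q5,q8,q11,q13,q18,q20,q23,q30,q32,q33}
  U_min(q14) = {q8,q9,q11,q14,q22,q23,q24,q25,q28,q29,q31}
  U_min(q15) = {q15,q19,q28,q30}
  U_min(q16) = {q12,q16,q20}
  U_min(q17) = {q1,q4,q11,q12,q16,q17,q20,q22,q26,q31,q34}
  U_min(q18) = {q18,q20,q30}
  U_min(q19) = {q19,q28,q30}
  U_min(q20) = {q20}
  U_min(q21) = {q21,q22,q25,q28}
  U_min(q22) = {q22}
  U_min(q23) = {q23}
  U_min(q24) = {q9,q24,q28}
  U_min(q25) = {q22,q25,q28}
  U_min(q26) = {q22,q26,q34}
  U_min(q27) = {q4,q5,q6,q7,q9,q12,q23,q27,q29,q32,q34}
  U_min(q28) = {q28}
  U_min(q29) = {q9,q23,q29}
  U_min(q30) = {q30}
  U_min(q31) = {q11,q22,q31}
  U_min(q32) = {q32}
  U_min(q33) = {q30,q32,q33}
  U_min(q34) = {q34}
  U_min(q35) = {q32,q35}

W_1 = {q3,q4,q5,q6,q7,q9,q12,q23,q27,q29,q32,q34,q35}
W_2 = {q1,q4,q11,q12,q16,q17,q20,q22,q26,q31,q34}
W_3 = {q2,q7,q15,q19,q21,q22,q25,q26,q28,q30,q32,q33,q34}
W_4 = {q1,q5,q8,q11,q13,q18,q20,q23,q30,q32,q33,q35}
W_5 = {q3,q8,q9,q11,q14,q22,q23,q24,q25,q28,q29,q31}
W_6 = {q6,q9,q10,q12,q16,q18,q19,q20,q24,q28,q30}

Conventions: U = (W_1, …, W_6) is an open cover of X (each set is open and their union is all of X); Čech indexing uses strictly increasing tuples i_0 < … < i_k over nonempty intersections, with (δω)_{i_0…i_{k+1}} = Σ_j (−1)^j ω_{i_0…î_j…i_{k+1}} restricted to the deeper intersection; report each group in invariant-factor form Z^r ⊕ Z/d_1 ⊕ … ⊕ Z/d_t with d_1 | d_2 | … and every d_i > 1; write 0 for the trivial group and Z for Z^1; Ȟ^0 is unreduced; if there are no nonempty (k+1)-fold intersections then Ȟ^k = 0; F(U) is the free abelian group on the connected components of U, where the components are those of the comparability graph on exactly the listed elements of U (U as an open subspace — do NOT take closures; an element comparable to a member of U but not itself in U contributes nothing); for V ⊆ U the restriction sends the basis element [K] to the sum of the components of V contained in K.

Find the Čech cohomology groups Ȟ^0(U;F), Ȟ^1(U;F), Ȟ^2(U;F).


nerve simplices:
  W12={q4,q12,q34} W13={q7,q32,q34} W14={q5,q23,q32,q35} W15={q3,q9,q23,q29} W16={q6,q9,q12} W23={q22,q26,q34} W24={q1,q11,q20} W25={q11,q22,q31} W26={q12,q16,q20} W34={q30,q32,q33} W35={q22,q25,q28} W36={q19,q28,q30} W45={q8,q11,q23} W46={q18,q20,q30} W56={q9,q24,q28}
  W123={q34} W126={q12} W134={q32} W145={q23} W156={q9} W235={q22} W245={q11} W246={q20} W346={q30} W356={q28}
components per intersection:
  W1: {q3,q4,q5,q6,q7,q9,q12,q23,q27,q29,q32,q34,q35}
  W2: {q1,q4,q11,q12,q16,q17,q20,q22,q26,q31,q34}
  W3: {q2,q7,q15,q19,q21,q22,q25,q26,q28,q30,q32,q33,q34}
  W4: {q1,q5,q8,q11,q13,q18,q20,q23,q30,q32,q33,q35}
  W5: {q3,q8,q9,q11,q14,q22,q23,q24,q25,q28,q29,q31}
  W6: {q6,q9,q10,q12,q16,q18,q19,q20,q24,q28,q30}
  W12: {q4,q12,q34}
  W13: {q7,q32,q34}
  W14: {q5,q23,q32,q35}
  W15: {q3,q9,q23,q29}
  W16: {q6,q9,q12}
  W23: {q22,q26,q34}
  W24: {q1,q11,q20}
  W25: {q11,q22,q31}
  W26: {q12,q16,q20}
  W34: {q30,q32,q33}
  W35: {q22,q25,q28}
  W36: {q19,q28,q30}
  W45: {q8,q11,q23}
  W46: {q18,q20,q30}
  W56: {q9,q24,q28}
  W123: {q34}
  W126: {q12}
  W134: {q32}
  W145: {q23}
  W156: {q9}
  W235: {q22}
  W245: {q11}
  W246: {q20}
  W346: {q30}
  W356: {q28}
C dims 6,15,10; δ0: rk 5, SNF 1^5; δ1: rk 10, SNF 1^9·2
degree 0: 6−5−0 = 1 → Ȟ^0 ≅ Z
degree 1: 15−10−5 = 0 → Ȟ^1 ≅ 0
degree 2: 10−0−10 = 0 plus torsion [2] → Ȟ^2 ≅ Z/2

Ȟ^0 ≅ Z, Ȟ^1 ≅ 0 and Ȟ^2 ≅ Z/2


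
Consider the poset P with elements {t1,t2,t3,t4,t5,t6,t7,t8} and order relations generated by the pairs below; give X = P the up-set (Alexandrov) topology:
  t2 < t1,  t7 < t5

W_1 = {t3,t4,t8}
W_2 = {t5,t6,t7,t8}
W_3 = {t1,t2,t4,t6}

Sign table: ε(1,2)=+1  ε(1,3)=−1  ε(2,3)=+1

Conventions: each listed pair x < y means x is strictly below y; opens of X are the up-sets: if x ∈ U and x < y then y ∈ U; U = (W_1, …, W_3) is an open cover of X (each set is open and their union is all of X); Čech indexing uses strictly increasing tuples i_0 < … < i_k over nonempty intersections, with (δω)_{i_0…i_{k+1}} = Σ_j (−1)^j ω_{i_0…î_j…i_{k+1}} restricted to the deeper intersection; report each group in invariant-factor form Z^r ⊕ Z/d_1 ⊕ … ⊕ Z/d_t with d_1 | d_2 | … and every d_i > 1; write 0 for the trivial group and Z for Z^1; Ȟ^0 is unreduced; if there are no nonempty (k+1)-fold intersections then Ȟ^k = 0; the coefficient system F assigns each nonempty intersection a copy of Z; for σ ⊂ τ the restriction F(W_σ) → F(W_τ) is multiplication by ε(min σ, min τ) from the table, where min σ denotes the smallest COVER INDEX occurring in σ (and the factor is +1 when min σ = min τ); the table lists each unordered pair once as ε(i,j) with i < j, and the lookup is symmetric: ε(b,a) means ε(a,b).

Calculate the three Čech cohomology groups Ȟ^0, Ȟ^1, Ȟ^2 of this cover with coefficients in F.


nerve of the cover:
  W12={t8} W13={t4} W23={t6}
C dims 3,3; δ0: rk 3, SNF 1^2·2
Ȟ^0 = (3 − 3) − 0 = 0, so Ȟ^0 ≅ 0
Ȟ^1 = (3 − 0) − 3 = 0 plus torsion [2], so Ȟ^1 ≅ Z/2
Ȟ^2 = (0 − 0) − 0 = 0, so Ȟ^2 ≅ 0

Ȟ^0 = 0, Ȟ^1 = Z/2 and Ȟ^2 = 0


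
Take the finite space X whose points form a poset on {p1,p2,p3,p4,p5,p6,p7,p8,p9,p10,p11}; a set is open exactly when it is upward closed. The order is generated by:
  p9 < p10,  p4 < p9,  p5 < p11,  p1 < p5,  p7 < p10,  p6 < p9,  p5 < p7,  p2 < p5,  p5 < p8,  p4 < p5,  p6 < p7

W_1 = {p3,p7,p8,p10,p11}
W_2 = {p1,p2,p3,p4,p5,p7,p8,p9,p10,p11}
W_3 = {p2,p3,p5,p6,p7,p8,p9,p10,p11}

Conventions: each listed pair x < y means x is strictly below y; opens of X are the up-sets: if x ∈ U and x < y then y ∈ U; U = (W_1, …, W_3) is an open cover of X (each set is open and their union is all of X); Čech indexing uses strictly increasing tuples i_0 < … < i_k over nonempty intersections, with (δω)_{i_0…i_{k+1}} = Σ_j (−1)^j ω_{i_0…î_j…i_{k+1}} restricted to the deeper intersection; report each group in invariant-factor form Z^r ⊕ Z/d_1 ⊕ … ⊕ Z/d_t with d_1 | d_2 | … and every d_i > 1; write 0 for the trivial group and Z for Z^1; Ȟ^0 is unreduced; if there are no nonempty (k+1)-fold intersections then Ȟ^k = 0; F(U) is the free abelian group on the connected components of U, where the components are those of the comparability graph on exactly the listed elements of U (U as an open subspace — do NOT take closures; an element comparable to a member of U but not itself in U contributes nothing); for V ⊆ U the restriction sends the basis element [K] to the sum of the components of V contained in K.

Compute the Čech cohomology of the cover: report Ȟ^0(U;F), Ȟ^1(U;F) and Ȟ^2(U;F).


Ȟ^0 ≅ Z^2; Ȟ^1 ≅ 0; Ȟ^2 ≅ 0

intersection data:
  W12={p3,p7,p8,p10,p11} W13={p3,p7,p8,p10,p11} W23={p2,p3,p5,p7,p8,p9,p10,p11}
  W123={p3,p7,p8,p10,p11}
components per intersection:
  W1: {p3} {p7,p10} {p8} {p11}
  W2: {p1,p2,p4,p5,p7,p8,p9,p10,p11} {p3}
  W3: {p2,p5,p6,p7,p8,p9,p10,p11} {p3}
  W12: {p3} {p7,p10} {p8} {p11}
  W13: {p3} {p7,p10} {p8} {p11}
  W23: {p2,p5,p7,p8,p9,p10,p11} {p3}
  W123: {p3} {p7,p10} {p8} {p11}
C dims 8,10,4; δ0: rk 6, SNF 1^6; δ1: rk 4, SNF 1^4
Ȟ^0 = (8 − 6) − 0 = 2, so Ȟ^0 ≅ Z^2
Ȟ^1 = (10 − 4) − 6 = 0, so Ȟ^1 ≅ 0
Ȟ^2 = (4 − 0) − 4 = 0, so Ȟ^2 ≅ 0


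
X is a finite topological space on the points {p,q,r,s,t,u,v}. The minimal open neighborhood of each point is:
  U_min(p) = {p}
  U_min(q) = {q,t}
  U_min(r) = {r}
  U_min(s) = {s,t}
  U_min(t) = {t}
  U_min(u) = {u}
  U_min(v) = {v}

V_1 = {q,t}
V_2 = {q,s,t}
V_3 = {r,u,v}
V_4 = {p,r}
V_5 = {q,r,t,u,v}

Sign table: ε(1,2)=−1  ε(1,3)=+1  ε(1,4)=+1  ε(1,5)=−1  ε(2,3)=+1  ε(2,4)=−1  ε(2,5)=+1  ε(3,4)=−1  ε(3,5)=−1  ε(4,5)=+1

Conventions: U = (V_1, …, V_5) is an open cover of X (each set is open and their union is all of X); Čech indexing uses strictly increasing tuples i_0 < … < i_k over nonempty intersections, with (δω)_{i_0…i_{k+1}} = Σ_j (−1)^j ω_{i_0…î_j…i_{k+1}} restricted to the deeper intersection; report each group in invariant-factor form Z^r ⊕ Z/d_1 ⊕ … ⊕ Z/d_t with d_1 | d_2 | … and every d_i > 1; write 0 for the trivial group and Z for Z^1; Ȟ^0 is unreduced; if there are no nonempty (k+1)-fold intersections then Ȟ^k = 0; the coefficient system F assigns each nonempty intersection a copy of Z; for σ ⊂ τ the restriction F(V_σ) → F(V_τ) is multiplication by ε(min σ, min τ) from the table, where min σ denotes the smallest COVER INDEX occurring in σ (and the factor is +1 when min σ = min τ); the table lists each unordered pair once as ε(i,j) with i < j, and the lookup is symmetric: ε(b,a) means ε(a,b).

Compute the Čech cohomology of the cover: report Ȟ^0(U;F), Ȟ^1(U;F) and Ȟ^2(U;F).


Ȟ^0 ≅ Z, Ȟ^1 ≅ 0 and Ȟ^2 ≅ 0

nonempty intersections:
  V12={q,t} V15={q,t} V25={q,t} V34={r} V35={r,u,v} V45={r}
  V125={q,t} V345={r}
C dims 5,6,2; δ0: rk 4, SNF 1^4; δ1: rk 2, SNF 1^2
Ȟ^0: (5−4)−0=1 ⇒ Z
Ȟ^1: (6−2)−4=0 ⇒ 0
Ȟ^2: (2−0)−2=0 ⇒ 0


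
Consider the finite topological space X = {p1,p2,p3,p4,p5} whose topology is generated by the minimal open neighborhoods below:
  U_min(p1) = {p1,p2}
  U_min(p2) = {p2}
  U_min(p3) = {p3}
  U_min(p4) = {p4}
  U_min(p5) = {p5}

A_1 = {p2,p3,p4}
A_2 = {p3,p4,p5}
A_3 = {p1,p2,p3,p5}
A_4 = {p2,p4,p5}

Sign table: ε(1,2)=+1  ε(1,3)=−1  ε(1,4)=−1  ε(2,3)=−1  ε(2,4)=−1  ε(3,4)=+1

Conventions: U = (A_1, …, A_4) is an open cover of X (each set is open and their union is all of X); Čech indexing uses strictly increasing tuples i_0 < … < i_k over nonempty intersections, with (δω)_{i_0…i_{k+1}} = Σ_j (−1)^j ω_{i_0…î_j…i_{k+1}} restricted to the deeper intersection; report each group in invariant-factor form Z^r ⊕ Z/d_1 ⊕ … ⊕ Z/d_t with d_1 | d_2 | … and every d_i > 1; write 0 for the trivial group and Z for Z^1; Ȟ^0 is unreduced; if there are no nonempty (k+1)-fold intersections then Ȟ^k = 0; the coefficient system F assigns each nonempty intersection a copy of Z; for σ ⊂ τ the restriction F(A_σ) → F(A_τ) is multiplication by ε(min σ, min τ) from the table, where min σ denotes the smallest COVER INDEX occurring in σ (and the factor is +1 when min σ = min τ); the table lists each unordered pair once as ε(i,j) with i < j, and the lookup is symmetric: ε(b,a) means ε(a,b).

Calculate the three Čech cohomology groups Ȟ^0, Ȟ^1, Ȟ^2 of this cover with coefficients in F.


nonempty overlaps:
  A12={p3,p4} A13={p2,p3} A14={p2,p4} A23={p3,p5} A24={p4,p5} A34={p2,p5}
  A123={p3} A124={p4} A134={p2} A234={p5}
C dims 4,6,4; δ0: rk 3, SNF 1^3; δ1: rk 3, SNF 1^3
degree 0: 4−3−0 = 1 → Ȟ^0 ≅ Z
degree 1: 6−3−3 = 0 → Ȟ^1 ≅ 0
degree 2: 4−0−3 = 1 → Ȟ^2 ≅ Z

Ȟ^0(U;F) ≅ Z; Ȟ^1(U;F) ≅ 0; Ȟ^2(U;F) ≅ Z


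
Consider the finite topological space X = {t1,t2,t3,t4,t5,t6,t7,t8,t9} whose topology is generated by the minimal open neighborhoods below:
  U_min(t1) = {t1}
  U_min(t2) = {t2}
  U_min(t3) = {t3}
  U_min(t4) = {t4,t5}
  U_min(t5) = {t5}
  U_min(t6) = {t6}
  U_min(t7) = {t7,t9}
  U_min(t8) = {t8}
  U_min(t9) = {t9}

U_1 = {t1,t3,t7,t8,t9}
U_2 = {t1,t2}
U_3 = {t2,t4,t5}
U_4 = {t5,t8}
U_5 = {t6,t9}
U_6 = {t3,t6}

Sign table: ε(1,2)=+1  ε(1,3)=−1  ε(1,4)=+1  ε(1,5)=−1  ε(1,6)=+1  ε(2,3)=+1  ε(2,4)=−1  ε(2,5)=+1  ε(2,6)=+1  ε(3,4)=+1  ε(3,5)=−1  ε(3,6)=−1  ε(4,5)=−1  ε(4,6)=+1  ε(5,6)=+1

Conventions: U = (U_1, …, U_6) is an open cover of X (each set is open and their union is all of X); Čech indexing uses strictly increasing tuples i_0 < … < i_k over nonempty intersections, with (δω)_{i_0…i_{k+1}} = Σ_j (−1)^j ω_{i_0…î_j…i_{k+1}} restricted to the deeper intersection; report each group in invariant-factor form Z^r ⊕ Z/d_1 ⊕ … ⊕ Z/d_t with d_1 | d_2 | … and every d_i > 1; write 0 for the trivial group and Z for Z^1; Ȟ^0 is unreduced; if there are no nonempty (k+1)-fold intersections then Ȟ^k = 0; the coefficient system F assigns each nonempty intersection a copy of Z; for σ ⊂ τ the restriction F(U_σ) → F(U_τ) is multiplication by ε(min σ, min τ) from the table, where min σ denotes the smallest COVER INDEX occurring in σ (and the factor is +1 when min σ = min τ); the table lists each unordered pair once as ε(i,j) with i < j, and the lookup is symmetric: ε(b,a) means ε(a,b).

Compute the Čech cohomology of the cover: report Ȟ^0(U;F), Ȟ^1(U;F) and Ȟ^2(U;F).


Ȟ^0 = 0, Ȟ^1 = Z ⊕ Z/2 and Ȟ^2 = 0

nerve of the cover:
  U12={t1} U14={t8} U15={t9} U16={t3} U23={t2} U34={t5} U56={t6}
C dims 6,7; δ0: rk 6, SNF 1^5·2
Ȟ^0 = (6 − 6) − 0 = 0, so Ȟ^0 ≅ 0
Ȟ^1 = (7 − 0) − 6 = 1 plus torsion [2], so Ȟ^1 ≅ Z ⊕ Z/2
Ȟ^2 = (0 − 0) − 0 = 0, so Ȟ^2 ≅ 0


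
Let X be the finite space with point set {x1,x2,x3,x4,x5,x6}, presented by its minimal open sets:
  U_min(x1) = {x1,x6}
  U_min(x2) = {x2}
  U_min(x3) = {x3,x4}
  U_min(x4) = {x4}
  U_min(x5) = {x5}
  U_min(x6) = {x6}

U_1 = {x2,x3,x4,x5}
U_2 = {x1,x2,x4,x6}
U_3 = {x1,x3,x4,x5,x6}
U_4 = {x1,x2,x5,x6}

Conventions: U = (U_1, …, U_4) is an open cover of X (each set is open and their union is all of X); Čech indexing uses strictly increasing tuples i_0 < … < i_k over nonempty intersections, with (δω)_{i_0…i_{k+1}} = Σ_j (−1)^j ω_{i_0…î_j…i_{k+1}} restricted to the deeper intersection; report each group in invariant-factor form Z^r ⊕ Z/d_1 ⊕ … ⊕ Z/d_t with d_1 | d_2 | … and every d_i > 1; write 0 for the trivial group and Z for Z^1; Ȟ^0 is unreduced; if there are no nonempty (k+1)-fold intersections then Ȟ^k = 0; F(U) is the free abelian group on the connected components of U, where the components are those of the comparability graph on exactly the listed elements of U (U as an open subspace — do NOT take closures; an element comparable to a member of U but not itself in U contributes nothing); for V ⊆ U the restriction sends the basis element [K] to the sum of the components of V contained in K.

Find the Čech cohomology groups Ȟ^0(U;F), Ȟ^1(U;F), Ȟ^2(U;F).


nonempty intersections:
  U12={x2,x4} U13={x3,x4,x5} U14={x2,x5} U23={x1,x4,x6} U24={x1,x2,x6} U34={x1,x5,x6}
  U123={x4} U124={x2} U134={x5} U234={x1,x6}
components per intersection:
  U1: {x2} {x3,x4} {x5}
  U2: {x1,x6} {x2} {x4}
  U3: {x1,x6} {x3,x4} {x5}
  U4: {x1,x6} {x2} {x5}
  U12: {x2} {x4}
  U13: {x3,x4} {x5}
  U14: {x2} {x5}
  U23: {x1,x6} {x4}
  U24: {x1,x6} {x2}
  U34: {x1,x6} {x5}
  U123: {x4}
  U124: {x2}
  U134: {x5}
  U234: {x1,x6}
C dims 12,12,4; δ0: rk 8, SNF 1^8; δ1: rk 4, SNF 1^4
Ȟ^0: (12−8)−0=4 ⇒ Z^4
Ȟ^1: (12−4)−8=0 ⇒ 0
Ȟ^2: (4−0)−4=0 ⇒ 0

Ȟ^0 ≅ Z^4; Ȟ^1 ≅ 0; Ȟ^2 ≅ 0


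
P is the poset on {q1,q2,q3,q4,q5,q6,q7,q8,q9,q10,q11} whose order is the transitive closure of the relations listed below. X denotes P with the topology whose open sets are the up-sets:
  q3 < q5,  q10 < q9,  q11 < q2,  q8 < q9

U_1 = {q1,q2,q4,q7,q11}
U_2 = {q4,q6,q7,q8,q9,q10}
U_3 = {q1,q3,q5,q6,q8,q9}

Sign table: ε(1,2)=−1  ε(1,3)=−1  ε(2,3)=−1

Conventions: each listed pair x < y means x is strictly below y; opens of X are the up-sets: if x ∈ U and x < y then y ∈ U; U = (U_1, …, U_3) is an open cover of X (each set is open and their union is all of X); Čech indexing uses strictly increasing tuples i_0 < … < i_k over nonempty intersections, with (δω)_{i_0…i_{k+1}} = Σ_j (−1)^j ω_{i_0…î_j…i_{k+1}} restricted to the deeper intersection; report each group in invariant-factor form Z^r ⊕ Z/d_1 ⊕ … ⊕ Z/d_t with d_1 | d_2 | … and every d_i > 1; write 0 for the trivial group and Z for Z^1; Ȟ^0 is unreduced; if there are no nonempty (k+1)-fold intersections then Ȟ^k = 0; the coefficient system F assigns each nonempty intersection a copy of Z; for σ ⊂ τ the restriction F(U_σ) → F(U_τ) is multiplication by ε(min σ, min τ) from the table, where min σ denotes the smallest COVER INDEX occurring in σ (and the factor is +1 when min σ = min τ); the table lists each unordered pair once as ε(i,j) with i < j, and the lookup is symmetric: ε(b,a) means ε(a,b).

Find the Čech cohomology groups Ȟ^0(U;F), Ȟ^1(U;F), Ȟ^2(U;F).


Ȟ^0 ≅ 0; Ȟ^1 ≅ Z/2; Ȟ^2 ≅ 0

nerve of the cover:
  U12={q4,q7} U13={q1} U23={q6,q8,q9}
C dims 3,3; δ0: rk 3, SNF 1^2·2
Ȟ^0 = (3 − 3) − 0 = 0, so Ȟ^0 ≅ 0
Ȟ^1 = (3 − 0) − 3 = 0 plus torsion [2], so Ȟ^1 ≅ Z/2
Ȟ^2 = (0 − 0) − 0 = 0, so Ȟ^2 ≅ 0


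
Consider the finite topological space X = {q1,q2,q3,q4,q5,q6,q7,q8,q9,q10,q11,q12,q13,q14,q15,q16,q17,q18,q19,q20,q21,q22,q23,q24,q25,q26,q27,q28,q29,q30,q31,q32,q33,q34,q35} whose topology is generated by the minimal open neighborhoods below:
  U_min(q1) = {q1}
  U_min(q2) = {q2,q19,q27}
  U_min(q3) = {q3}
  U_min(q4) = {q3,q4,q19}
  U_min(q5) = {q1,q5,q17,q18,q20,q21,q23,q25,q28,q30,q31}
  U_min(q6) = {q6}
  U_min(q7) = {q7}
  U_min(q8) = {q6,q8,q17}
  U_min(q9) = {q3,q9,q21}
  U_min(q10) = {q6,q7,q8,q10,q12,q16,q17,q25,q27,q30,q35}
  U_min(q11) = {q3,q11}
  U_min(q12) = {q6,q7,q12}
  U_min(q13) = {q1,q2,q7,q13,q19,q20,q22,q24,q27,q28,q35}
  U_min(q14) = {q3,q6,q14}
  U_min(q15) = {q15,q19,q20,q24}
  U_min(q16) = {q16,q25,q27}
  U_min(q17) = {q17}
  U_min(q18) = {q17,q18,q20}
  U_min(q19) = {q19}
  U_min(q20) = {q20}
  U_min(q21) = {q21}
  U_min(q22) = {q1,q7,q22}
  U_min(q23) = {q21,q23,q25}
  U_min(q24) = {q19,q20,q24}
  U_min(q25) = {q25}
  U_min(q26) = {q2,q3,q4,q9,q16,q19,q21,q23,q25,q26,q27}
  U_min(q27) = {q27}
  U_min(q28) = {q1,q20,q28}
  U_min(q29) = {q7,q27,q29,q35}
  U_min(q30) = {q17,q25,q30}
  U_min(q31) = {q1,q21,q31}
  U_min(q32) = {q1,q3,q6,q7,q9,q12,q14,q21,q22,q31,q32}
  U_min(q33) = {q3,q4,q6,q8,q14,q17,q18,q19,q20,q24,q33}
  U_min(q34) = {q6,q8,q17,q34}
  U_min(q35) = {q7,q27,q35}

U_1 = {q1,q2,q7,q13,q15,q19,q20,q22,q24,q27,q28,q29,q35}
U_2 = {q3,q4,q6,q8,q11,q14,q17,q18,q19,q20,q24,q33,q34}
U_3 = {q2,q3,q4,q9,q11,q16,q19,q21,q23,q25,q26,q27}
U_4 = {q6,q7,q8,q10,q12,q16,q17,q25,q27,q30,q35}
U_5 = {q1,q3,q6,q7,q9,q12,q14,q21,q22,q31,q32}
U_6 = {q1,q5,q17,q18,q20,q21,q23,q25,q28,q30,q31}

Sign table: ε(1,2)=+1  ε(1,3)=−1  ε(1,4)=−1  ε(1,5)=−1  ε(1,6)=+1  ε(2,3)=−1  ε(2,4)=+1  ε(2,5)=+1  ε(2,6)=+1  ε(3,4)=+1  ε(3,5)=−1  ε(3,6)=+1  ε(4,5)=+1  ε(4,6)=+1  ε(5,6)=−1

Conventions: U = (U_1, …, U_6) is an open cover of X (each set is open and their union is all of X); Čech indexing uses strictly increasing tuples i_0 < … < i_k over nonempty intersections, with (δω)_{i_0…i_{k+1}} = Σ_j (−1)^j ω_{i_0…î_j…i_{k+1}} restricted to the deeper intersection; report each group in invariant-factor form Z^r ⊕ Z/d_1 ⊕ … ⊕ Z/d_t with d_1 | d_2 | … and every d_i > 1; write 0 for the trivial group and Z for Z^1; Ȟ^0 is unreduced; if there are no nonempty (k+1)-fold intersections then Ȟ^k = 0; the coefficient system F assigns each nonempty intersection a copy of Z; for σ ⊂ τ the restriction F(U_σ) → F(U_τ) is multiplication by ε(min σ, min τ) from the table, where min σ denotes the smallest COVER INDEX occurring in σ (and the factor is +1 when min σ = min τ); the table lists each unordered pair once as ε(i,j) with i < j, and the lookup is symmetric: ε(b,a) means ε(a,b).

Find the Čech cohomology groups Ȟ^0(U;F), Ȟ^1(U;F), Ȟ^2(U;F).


Ȟ^0 ≅ 0, Ȟ^1 ≅ Z/2 and Ȟ^2 ≅ Z

nonempty intersections:
  U12={q19,q20,q24} U13={q2,q19,q27} U14={q7,q27,q35} U15={q1,q7,q22} U16={q1,q20,q28} U23={q3,q4,q11,q19} U24={q6,q8,q17} U25={q3,q6,q14} U26={q17,q18,q20} U34={q16,q25,q27} U35={q3,q9,q21} U36={q21,q23,q25} U45={q6,q7,q12} U46={q17,q25,q30} U56={q1,q21,q31}
  U123={q19} U126={q20} U134={q27} U145={q7} U156={q1} U235={q3} U245={q6} U246={q17} U346={q25} U356={q21}
C dims 6,15,10; δ0: rk 6, SNF 1^5·2; δ1: rk 9, SNF 1^9
Ȟ^0: (6−6)−0=0 ⇒ 0
Ȟ^1: (15−9)−6=0 plus torsion [2] ⇒ Z/2
Ȟ^2: (10−0)−9=1 ⇒ Z


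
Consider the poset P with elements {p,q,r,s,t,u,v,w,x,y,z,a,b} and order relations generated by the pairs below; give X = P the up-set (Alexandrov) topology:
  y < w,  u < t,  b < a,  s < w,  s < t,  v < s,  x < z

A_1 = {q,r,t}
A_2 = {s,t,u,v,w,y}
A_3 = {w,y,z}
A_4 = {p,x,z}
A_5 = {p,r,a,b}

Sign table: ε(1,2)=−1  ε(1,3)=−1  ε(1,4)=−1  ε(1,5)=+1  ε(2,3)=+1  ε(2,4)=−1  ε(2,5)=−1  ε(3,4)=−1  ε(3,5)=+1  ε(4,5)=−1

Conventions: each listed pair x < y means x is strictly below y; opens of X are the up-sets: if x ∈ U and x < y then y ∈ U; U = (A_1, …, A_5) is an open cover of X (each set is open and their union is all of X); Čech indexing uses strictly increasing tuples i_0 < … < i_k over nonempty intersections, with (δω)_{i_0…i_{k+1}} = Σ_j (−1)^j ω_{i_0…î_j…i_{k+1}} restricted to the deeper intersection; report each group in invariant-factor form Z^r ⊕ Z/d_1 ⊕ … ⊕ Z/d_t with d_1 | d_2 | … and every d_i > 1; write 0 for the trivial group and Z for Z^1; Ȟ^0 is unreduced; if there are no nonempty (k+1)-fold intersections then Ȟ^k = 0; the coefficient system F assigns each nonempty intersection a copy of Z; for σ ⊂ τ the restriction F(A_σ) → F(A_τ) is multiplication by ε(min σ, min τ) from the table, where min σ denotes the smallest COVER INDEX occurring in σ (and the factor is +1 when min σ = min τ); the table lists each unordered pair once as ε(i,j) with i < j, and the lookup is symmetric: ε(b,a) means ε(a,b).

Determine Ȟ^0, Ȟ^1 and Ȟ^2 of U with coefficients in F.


nerve of the cover:
  A12={t} A15={r} A23={w,y} A34={z} A45={p}
C dims 5,5; δ0: rk 5, SNF 1^4·2
Ȟ^0 = (5 − 5) − 0 = 0, so Ȟ^0 ≅ 0
Ȟ^1 = (5 − 0) − 5 = 0 plus torsion [2], so Ȟ^1 ≅ Z/2
Ȟ^2 = (0 − 0) − 0 = 0, so Ȟ^2 ≅ 0

Ȟ^0(U;F) ≅ 0,  Ȟ^1(U;F) ≅ Z/2,  Ȟ^2(U;F) ≅ 0


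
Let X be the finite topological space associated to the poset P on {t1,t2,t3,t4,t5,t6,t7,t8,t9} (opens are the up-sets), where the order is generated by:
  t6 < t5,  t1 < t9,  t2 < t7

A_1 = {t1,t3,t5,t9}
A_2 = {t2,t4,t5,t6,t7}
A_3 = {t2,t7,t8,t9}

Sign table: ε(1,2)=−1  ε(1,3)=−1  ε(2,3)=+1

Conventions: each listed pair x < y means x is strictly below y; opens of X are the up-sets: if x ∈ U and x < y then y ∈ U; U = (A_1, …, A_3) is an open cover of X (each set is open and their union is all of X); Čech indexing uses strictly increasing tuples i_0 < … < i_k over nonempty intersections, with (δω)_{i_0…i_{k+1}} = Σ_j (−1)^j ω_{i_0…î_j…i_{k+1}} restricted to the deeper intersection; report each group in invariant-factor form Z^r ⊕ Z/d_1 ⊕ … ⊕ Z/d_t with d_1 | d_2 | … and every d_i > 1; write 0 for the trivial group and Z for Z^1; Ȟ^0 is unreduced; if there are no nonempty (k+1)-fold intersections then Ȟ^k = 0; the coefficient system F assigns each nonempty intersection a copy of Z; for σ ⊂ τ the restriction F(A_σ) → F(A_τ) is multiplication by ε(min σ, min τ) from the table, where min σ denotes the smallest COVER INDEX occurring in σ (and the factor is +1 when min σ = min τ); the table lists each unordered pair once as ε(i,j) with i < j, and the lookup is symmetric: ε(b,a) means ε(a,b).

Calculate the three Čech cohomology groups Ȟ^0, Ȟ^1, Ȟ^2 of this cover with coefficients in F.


intersection data:
  A12={t5} A13={t9} A23={t2,t7}
C dims 3,3; δ0: rk 2, SNF 1^2
Ȟ^0 = (3 − 2) − 0 = 1, so Ȟ^0 ≅ Z
Ȟ^1 = (3 − 0) − 2 = 1, so Ȟ^1 ≅ Z
Ȟ^2 = (0 − 0) − 0 = 0, so Ȟ^2 ≅ 0

Ȟ^0(U;F) ≅ Z,  Ȟ^1(U;F) ≅ Z,  Ȟ^2(U;F) ≅ 0


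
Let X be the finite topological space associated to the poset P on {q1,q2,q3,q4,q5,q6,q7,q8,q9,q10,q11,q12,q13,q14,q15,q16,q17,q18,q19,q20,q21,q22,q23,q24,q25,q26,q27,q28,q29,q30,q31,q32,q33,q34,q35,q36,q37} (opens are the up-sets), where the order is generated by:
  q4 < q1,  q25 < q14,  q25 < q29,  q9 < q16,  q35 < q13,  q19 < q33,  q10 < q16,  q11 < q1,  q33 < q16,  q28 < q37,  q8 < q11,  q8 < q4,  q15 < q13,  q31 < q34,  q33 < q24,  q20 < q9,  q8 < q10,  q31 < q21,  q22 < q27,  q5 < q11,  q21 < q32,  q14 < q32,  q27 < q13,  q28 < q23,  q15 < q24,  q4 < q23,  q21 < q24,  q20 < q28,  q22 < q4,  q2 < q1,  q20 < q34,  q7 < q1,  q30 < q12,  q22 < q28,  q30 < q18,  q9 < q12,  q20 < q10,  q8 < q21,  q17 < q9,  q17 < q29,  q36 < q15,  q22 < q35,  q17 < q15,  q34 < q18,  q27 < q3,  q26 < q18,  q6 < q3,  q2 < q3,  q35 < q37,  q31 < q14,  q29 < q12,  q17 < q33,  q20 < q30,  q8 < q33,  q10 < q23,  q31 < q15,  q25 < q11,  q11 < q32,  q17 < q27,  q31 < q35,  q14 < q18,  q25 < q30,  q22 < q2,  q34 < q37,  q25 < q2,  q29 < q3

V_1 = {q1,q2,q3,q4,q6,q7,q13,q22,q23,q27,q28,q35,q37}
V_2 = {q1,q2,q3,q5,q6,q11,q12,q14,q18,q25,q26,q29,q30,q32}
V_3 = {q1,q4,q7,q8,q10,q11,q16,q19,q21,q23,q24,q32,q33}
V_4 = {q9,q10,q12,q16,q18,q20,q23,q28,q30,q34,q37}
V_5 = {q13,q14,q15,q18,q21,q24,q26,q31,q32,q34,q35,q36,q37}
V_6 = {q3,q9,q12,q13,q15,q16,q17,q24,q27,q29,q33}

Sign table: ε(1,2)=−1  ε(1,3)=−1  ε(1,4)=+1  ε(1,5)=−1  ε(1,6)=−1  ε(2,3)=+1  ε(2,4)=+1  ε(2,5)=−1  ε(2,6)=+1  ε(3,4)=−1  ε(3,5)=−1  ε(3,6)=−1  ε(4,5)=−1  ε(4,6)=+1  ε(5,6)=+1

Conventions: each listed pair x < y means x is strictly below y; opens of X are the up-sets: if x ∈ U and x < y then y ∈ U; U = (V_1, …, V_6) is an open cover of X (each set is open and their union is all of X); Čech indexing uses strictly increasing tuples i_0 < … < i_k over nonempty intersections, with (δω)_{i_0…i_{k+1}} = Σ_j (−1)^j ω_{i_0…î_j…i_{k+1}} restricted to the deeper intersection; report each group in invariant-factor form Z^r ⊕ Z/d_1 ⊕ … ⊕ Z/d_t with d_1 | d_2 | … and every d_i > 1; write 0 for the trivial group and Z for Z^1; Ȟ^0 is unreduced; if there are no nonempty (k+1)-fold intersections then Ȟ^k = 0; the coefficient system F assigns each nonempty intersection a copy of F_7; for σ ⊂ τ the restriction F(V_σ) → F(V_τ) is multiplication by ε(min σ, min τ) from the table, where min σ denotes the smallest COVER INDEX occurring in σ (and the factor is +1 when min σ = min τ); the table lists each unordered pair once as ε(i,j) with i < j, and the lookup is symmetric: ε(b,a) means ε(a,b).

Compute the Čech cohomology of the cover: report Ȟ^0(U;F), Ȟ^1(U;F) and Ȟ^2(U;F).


nonempty intersections:
  V12={q1,q2,q3,q6} V13={q1,q4,q7,q23} V14={q23,q28,q37} V15={q13,q35,q37} V16={q3,q13,q27} V23={q1,q11,q32} V24={q12,q18,q30} V25={q14,q18,q26,q32} V26={q3,q12,q29} V34={q10,q16,q23} V35={q21,q24,q32} V36={q16,q24,q33} V45={q18,q34,q37} V46={q9,q12,q16} V56={q13,q15,q24}
  V123={q1} V126={q3} V134={q23} V145={q37} V156={q13} V235={q32} V245={q18} V246={q12} V346={q16} V356={q24}
C dims 6,15,10; δ0: rk_F7 6; δ1: rk_F7 9
Ȟ^0: (6−6)−0=0 ⇒ 0
Ȟ^1: (15−9)−6=0 ⇒ 0
Ȟ^2: (10−0)−9=1 ⇒ Z/7

Ȟ^0 ≅ 0, Ȟ^1 ≅ 0, Ȟ^2 ≅ Z/7


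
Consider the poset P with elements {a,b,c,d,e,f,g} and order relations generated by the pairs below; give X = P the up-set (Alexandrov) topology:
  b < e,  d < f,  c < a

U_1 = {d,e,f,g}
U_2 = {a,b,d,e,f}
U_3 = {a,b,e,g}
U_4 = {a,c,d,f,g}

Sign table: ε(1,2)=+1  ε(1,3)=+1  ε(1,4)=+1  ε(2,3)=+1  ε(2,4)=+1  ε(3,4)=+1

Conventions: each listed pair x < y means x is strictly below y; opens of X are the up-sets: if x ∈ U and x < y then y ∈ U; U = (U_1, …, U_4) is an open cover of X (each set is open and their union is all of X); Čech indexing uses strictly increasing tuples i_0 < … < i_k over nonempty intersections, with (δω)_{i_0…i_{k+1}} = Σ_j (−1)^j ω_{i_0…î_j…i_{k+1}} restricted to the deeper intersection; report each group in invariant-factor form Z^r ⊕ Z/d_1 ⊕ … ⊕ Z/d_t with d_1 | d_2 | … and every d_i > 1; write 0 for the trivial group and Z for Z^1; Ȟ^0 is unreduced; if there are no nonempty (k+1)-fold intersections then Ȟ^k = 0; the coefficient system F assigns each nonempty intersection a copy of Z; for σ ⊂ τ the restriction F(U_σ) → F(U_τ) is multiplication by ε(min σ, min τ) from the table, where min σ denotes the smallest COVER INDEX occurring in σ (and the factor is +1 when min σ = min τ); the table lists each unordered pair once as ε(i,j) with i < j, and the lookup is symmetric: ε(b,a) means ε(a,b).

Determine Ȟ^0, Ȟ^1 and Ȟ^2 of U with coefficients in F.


cover nerve:
  U12={d,e,f} U13={e,g} U14={d,f,g} U23={a,b,e} U24={a,d,f} U34={a,g}
  U123={e} U124={d,f} U134={g} U234={a}
C dims 4,6,4; δ0: rk 3, SNF 1^3; δ1: rk 3, SNF 1^3
Ȟ^0: (4−3)−0=1 ⇒ Z
Ȟ^1: (6−3)−3=0 ⇒ 0
Ȟ^2: (4−0)−3=1 ⇒ Z

Ȟ^0 = Z,  Ȟ^1 = 0,  Ȟ^2 = Z


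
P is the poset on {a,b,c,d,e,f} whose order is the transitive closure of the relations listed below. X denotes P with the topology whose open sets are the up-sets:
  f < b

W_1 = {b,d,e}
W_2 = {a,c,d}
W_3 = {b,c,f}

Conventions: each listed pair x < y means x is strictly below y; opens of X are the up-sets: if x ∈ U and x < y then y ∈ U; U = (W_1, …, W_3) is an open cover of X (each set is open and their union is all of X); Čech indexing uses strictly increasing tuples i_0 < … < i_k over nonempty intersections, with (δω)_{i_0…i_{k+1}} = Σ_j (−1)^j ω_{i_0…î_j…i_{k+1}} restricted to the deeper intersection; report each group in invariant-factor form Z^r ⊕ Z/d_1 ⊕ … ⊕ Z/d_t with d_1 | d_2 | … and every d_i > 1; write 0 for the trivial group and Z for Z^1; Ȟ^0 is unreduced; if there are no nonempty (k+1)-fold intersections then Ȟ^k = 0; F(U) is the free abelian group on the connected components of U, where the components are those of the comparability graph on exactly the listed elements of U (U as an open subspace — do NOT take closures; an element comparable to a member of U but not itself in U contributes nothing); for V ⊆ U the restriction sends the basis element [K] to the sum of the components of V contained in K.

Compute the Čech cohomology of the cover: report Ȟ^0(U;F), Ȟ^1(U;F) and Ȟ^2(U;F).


nonempty intersections:
  W12={d} W13={b} W23={c}
components per intersection:
  W1: {b} {d} {e}
  W2: {a} {c} {d}
  W3: {b,f} {c}
  W12: {d}
  W13: {b}
  W23: {c}
C dims 8,3; δ0: rk 3, SNF 1^3
Ȟ^0: (8−3)−0=5 ⇒ Z^5
Ȟ^1: (3−0)−3=0 ⇒ 0
Ȟ^2: (0−0)−0=0 ⇒ 0

Ȟ^0(U;F) ≅ Z^5; Ȟ^1(U;F) ≅ 0; Ȟ^2(U;F) ≅ 0


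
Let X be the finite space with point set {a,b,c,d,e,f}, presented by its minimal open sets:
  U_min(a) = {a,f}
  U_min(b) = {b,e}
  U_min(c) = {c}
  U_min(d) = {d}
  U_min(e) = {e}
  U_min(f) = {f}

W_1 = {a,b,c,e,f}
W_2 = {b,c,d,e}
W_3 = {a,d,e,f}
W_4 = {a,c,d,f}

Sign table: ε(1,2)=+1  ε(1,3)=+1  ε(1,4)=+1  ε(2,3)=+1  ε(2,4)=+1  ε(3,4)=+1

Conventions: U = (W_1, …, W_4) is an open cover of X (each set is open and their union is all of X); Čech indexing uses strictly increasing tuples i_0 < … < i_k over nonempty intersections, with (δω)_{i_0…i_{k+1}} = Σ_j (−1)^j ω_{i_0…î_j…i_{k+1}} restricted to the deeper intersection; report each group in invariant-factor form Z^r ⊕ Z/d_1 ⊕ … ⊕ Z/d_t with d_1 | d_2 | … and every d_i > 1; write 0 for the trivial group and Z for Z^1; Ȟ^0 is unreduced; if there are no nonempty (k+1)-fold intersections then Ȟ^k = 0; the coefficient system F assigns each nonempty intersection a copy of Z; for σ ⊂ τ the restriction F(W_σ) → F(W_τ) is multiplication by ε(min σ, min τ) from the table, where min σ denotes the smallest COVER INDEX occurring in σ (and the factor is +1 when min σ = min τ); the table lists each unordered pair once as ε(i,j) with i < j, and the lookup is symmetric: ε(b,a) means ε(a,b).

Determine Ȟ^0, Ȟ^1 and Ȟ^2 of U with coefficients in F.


nerve simplices:
  W12={b,c,e} W13={a,e,f} W14={a,c,f} W23={d,e} W24={c,d} W34={a,d,f}
  W123={e} W124={c} W134={a,f} W234={d}
C dims 4,6,4; δ0: rk 3, SNF 1^3; δ1: rk 3, SNF 1^3
degree 0: 4−3−0 = 1 → Ȟ^0 ≅ Z
degree 1: 6−3−3 = 0 → Ȟ^1 ≅ 0
degree 2: 4−0−3 = 1 → Ȟ^2 ≅ Z

Ȟ^0 ≅ Z, Ȟ^1 ≅ 0, Ȟ^2 ≅ Z


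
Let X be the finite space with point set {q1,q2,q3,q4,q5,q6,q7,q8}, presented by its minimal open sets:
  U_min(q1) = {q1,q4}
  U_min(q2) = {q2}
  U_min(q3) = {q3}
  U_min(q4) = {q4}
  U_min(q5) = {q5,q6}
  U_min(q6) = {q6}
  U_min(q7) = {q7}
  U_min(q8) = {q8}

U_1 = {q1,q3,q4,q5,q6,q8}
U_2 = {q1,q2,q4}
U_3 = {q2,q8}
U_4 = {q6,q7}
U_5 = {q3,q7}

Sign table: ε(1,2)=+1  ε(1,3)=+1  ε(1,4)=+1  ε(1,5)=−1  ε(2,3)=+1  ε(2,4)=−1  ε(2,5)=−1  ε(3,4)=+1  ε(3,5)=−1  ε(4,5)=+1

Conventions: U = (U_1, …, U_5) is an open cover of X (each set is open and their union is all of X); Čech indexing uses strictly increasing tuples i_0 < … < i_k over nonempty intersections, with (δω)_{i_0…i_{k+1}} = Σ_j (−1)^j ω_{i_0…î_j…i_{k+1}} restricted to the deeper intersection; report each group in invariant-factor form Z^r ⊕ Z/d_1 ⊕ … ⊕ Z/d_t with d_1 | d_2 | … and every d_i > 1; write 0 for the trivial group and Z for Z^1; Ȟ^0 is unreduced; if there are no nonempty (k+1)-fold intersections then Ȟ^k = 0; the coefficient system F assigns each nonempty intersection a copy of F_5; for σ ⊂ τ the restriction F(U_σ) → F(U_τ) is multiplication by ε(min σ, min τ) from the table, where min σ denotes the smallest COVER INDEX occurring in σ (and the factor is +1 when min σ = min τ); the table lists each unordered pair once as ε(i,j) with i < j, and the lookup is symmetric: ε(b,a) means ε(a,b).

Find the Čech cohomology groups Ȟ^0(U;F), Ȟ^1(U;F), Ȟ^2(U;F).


Ȟ^0 = 0,  Ȟ^1 = Z/5,  Ȟ^2 = 0

nonempty intersections:
  U12={q1,q4} U13={q8} U14={q6} U15={q3} U23={q2} U45={q7}
C dims 5,6; δ0: rk_F5 5
Ȟ^0: (5−5)−0=0 ⇒ 0
Ȟ^1: (6−0)−5=1 ⇒ Z/5
Ȟ^2: (0−0)−0=0 ⇒ 0


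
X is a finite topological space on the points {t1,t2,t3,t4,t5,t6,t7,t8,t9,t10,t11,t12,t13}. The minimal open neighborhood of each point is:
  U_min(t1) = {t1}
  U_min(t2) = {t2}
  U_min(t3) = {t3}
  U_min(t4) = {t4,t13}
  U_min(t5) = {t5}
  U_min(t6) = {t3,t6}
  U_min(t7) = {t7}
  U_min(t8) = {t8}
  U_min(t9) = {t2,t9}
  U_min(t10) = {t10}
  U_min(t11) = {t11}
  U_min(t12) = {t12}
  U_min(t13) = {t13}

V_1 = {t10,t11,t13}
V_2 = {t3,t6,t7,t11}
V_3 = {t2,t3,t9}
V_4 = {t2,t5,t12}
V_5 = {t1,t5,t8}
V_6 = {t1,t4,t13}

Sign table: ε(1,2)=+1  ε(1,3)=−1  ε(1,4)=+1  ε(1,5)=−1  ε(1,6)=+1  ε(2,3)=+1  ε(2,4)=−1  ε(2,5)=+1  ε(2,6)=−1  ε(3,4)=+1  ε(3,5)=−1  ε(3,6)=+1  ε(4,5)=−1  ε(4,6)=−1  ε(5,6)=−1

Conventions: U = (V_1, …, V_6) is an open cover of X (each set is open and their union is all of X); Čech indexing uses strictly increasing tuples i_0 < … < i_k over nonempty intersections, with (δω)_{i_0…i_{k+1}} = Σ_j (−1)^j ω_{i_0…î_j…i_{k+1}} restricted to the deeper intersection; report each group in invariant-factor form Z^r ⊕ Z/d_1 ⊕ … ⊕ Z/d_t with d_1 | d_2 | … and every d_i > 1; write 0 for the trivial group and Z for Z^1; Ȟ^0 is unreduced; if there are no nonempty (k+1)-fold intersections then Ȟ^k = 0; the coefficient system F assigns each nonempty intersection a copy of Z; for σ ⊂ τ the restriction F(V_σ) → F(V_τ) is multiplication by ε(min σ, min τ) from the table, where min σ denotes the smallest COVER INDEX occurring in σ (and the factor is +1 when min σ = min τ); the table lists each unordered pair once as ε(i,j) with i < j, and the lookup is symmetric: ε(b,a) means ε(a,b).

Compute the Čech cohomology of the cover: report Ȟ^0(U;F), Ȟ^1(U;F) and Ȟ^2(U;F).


nerve simplices:
  V12={t11} V16={t13} V23={t3} V34={t2} V45={t5} V56={t1}
C dims 6,6; δ0: rk 5, SNF 1^5
degree 0: 6−5−0 = 1 → Ȟ^0 ≅ Z
degree 1: 6−0−5 = 1 → Ȟ^1 ≅ Z
degree 2: 0−0−0 = 0 → Ȟ^2 ≅ 0

Ȟ^0 = Z, Ȟ^1 = Z, Ȟ^2 = 0


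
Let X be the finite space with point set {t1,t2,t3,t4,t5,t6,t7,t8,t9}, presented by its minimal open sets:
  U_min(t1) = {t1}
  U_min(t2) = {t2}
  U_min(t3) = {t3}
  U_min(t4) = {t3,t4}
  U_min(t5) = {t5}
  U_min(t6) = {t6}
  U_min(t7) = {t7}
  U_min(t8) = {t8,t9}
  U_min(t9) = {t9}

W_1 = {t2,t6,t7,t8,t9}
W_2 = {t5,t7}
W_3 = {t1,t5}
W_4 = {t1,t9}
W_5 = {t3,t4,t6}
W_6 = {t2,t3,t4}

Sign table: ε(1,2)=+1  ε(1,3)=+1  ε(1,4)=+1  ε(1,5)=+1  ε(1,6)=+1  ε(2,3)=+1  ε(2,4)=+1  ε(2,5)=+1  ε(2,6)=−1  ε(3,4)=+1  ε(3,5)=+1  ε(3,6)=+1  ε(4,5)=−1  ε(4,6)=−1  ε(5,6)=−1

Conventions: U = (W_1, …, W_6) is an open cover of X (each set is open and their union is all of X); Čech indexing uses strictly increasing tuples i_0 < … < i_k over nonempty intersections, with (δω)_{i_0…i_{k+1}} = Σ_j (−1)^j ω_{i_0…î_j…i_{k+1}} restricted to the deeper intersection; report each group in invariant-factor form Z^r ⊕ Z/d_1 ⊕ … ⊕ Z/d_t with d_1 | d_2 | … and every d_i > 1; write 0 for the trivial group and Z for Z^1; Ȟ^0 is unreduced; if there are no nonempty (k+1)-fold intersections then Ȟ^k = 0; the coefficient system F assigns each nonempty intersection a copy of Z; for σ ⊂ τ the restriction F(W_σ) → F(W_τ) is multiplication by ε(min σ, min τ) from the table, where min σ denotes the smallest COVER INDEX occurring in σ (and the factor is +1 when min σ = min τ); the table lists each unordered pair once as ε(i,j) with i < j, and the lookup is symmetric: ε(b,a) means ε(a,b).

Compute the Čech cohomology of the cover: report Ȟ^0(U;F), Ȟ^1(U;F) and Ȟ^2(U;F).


Ȟ^0 ≅ 0; Ȟ^1 ≅ Z ⊕ Z/2; Ȟ^2 ≅ 0

nonempty intersections:
  W12={t7} W14={t9} W15={t6} W16={t2} W23={t5} W34={t1} W56={t3,t4}
C dims 6,7; δ0: rk 6, SNF 1^5·2
Ȟ^0: (6−6)−0=0 ⇒ 0
Ȟ^1: (7−0)−6=1 plus torsion [2] ⇒ Z ⊕ Z/2
Ȟ^2: (0−0)−0=0 ⇒ 0
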